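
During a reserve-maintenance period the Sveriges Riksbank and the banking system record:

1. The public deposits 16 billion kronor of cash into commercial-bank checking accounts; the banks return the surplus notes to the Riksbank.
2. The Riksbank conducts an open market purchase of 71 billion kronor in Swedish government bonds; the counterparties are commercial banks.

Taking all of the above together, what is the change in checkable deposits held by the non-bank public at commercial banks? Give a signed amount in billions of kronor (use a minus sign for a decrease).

+16 billion

Currency deposit 16 billion kronor: non-bank counterparties' bank balances rise → +16B.
OMO purchase (from banks) 71 billion kronor: the counterparty is a bank, so public deposits are unchanged → 0.
Net: 16 + 0 = +16 billion.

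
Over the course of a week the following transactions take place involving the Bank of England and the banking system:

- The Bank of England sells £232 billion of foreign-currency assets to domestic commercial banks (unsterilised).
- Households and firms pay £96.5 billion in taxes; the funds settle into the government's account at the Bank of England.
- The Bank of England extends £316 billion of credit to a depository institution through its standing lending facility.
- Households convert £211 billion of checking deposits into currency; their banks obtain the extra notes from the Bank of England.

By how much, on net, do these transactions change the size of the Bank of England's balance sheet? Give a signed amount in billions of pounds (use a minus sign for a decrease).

+£84 billion

FX sale £232 billion: a Bank of England asset is shed → −£232B.
Government account inflow £96.5 billion: only the composition of liabilities changes → 0.
Discount-window loan £316 billion: a Bank of England asset is acquired → +£316B.
Currency withdrawal £211 billion: only the composition of liabilities changes → 0.
Net: −232 + 0 + 316 + 0 = +£84 billion.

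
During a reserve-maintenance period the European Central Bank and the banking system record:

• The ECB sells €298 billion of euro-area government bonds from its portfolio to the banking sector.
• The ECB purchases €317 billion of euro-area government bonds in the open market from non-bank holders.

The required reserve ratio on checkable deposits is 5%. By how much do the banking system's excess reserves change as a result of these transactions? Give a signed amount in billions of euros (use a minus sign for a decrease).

+€3.15 billion

OMO sale (to banks) €298 billion: reserves −€298B, deposits 0.
Asset purchase (from non-banks) €317 billion: reserves +€317B, deposits +€317B.
Totals: Δreserves = +€19B, Δdeposits = +€317B.
Δrequired reserves = 5% × +€317B = +€15.85B.
Δexcess reserves = Δreserves − Δrequired = +€19B − (+€15.85B) = +€3.15 billion.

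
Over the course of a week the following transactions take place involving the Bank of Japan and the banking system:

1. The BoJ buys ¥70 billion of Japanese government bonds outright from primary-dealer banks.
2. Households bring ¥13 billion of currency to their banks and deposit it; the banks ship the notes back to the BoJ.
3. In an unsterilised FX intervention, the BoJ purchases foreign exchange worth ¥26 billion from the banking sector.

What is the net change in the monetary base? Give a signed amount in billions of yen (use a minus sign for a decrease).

BoJ balance sheet:
  Assets:      Securities +¥70B, Foreign assets +¥26B
  Liabilities: Bank reserves +¥109B, Currency in circulation −¥13B
Monetary base = currency + reserves: −¥13B + (+¥109B) = +¥96 billion.

+¥96 billion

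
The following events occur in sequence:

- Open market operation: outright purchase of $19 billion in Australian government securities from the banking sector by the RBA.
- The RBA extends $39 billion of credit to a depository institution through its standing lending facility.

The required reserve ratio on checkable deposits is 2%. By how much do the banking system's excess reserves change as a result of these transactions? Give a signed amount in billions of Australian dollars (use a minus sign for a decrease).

+$58 billion

OMO purchase (from banks) $19 billion: reserves +$19B, deposits 0.
Discount-window loan $39 billion: reserves +$39B, deposits 0.
Totals: Δreserves = +$58B, Δdeposits = 0.
Δrequired reserves = 2% × 0 = 0.
Δexcess reserves = Δreserves − Δrequired = +$58B − (0) = +$58 billion.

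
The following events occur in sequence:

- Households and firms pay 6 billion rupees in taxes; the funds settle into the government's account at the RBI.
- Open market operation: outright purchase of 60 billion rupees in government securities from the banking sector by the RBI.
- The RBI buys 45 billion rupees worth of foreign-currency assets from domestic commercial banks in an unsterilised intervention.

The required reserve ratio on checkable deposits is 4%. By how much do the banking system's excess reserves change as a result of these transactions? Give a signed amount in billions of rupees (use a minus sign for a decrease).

Government account inflow 6 billion rupees: reserves −6B, deposits −6B.
OMO purchase (from banks) 60 billion rupees: reserves +60B, deposits 0.
FX purchase 45 billion rupees: reserves +45B, deposits 0.
Totals: Δreserves = +99B, Δdeposits = −6B.
Δrequired reserves = 4% × −6B = −0.24B.
Δexcess reserves = Δreserves − Δrequired = +99B − (−0.24B) = +99.24 billion.

+99.24 billion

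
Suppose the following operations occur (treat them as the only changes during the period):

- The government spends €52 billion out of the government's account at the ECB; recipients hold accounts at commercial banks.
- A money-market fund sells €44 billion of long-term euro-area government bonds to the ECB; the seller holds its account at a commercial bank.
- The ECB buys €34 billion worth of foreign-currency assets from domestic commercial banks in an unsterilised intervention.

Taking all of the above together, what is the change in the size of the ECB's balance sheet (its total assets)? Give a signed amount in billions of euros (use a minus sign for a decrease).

+€78 billion

Government spending €52 billion: only the composition of liabilities changes → 0.
Asset purchase (from non-banks) €44 billion: an ECB asset is acquired → +€44B.
FX purchase €34 billion: an ECB asset is acquired → +€34B.
Net: 0 + 44 + 34 = +€78 billion.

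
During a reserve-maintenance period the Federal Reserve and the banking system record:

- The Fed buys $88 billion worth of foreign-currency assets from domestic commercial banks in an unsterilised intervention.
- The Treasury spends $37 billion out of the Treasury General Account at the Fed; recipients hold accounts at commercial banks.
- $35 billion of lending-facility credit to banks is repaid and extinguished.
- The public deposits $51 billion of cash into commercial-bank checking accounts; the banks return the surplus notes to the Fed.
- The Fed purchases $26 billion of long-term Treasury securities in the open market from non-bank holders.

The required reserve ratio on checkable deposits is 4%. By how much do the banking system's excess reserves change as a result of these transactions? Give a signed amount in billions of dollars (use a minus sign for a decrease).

FX purchase $88 billion: reserves +$88B, deposits 0.
Government spending $37 billion: reserves +$37B, deposits +$37B.
Discount-window repayment $35 billion: reserves −$35B, deposits 0.
Currency deposit $51 billion: reserves +$51B, deposits +$51B.
Asset purchase (from non-banks) $26 billion: reserves +$26B, deposits +$26B.
Totals: Δreserves = +$167B, Δdeposits = +$114B.
Δrequired reserves = 4% × +$114B = +$4.56B.
Δexcess reserves = Δreserves − Δrequired = +$167B − (+$4.56B) = +$162.44 billion.

+$162.44 billion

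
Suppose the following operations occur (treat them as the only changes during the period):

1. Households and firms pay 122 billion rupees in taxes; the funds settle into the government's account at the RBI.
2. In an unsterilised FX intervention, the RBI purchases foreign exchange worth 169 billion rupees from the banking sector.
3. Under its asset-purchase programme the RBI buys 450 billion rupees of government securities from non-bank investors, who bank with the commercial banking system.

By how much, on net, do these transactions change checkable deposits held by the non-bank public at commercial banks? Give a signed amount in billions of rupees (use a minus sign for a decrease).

+328 billion

Government account inflow 122 billion rupees: non-bank counterparties' bank balances fall → −122B.
FX purchase 169 billion rupees: the counterparty is a bank, so public deposits are unchanged → 0.
Asset purchase (from non-banks) 450 billion rupees: non-bank counterparties' bank balances rise → +450B.
Net: −122 + 0 + 450 = +328 billion.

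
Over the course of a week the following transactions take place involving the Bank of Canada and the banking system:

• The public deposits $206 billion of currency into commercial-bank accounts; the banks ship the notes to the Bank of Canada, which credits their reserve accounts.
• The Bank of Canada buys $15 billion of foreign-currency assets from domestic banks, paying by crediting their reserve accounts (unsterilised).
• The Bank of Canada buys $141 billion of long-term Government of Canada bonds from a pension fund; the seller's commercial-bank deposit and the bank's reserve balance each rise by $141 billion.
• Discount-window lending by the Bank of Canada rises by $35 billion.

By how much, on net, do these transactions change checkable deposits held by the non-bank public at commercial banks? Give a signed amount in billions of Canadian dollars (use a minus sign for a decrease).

+$347 billion

Currency deposit $206 billion: non-bank counterparties' bank balances rise → +$206B.
FX purchase $15 billion: the counterparty is a bank, so public deposits are unchanged → 0.
Asset purchase (from non-banks) $141 billion: non-bank counterparties' bank balances rise → +$141B.
Discount-window loan $35 billion: the counterparty is a bank, so public deposits are unchanged → 0.
Net: 206 + 0 + 141 + 0 = +$347 billion.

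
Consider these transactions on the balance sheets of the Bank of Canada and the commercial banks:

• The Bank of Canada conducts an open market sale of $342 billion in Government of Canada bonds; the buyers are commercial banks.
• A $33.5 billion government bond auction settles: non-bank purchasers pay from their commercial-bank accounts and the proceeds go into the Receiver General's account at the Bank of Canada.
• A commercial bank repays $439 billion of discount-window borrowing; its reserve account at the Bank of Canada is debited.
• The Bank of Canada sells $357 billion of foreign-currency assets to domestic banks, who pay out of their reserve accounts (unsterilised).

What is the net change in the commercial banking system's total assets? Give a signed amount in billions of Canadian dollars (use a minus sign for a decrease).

Bank of Canada balance sheet:
  Assets:      Securities −$342B, Loans to banks −$439B, Foreign assets −$357B
  Liabilities: Bank reserves −$1171.5B, Government deposits +$33.5B
Commercial banking system:
  Assets:      Reserves at CB −$1171.5B, Securities +$342B, Foreign assets +$357B
  Liabilities: Checkable deposits −$33.5B, Borrowings from CB −$439B
Change in total bank assets = -$472.5 billion.

-$472.5 billion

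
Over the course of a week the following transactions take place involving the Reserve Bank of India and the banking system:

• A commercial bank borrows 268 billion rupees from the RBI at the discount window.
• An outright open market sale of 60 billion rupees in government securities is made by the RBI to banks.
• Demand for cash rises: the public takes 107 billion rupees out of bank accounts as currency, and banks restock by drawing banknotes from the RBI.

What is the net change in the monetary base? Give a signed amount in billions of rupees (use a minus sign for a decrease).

+208 billion

RBI balance sheet:
  Assets:      Securities −60B, Loans to banks +268B
  Liabilities: Bank reserves +101B, Currency in circulation +107B
Commercial banking system:
  Assets:      Reserves at CB +101B, Securities +60B
  Liabilities: Checkable deposits −107B, Borrowings from CB +268B
Monetary base = currency + reserves: +107B + (+101B) = +208 billion.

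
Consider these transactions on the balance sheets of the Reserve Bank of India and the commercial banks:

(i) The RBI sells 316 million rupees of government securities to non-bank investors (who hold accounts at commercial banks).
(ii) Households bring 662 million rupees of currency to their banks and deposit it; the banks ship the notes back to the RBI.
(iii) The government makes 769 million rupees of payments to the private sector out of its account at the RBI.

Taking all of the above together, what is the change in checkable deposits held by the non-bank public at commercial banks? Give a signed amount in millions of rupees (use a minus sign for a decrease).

Asset sale (to non-banks) 316 million rupees: non-bank counterparties' bank balances fall → −316M.
Currency deposit 662 million rupees: non-bank counterparties' bank balances rise → +662M.
Government spending 769 million rupees: non-bank counterparties' bank balances rise → +769M.
Net: −316 + 662 + 769 = +1115 million.

+1115 million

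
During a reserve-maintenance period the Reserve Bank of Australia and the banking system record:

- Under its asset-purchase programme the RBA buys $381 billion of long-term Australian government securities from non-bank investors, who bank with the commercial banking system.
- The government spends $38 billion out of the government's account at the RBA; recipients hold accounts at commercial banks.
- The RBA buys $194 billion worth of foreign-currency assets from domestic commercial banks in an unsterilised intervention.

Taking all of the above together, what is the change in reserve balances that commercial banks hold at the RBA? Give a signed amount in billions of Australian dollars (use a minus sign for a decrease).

RBA balance sheet:
  Assets:      Securities +$381B, Foreign assets +$194B
  Liabilities: Bank reserves +$613B, Government deposits −$38B
So the change in reserve balances that commercial banks hold at the RBA is +$613 billion.

+$613 billion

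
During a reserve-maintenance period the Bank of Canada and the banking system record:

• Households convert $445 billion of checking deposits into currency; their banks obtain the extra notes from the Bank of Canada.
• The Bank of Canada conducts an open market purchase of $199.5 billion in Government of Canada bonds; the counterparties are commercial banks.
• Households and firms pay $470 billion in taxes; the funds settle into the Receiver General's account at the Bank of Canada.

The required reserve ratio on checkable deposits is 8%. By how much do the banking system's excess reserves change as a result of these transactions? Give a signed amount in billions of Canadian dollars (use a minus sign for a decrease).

-$642.3 billion

Currency withdrawal $445 billion: reserves −$445B, deposits −$445B.
OMO purchase (from banks) $199.5 billion: reserves +$199.5B, deposits 0.
Government account inflow $470 billion: reserves −$470B, deposits −$470B.
Totals: Δreserves = −$715.5B, Δdeposits = −$915B.
Δrequired reserves = 8% × −$915B = −$73.2B.
Δexcess reserves = Δreserves − Δrequired = −$715.5B − (−$73.2B) = -$642.3 billion.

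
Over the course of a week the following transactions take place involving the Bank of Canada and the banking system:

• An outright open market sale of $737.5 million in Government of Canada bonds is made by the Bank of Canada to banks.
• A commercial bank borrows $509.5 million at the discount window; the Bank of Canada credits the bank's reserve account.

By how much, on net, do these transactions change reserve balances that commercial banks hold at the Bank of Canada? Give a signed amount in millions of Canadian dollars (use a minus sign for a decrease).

-$228 million

OMO sale (to banks) $737.5 million: the buying banks pay out of their reserve balances → −$737.5M.
Discount-window loan $509.5 million: the loan is credited to the bank's reserve account → +$509.5M.
Net: −737.5 + 509.5 = -$228 million.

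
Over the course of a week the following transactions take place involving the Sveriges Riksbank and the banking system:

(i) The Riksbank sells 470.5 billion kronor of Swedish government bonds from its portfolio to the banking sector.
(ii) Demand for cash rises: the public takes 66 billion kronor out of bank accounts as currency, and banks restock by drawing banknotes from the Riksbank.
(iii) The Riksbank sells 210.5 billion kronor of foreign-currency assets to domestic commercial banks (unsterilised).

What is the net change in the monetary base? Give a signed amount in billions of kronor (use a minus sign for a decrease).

-681 billion

OMO sale (to banks) 470.5 billion kronor: Riksbank balance sheet contracts → −470.5B.
Currency withdrawal 66 billion kronor: just a shift between currency and reserves — both are base money → 0.
FX sale 210.5 billion kronor: Riksbank balance sheet contracts → −210.5B.
Net: −470.5 + 0 − 210.5 = -681 billion.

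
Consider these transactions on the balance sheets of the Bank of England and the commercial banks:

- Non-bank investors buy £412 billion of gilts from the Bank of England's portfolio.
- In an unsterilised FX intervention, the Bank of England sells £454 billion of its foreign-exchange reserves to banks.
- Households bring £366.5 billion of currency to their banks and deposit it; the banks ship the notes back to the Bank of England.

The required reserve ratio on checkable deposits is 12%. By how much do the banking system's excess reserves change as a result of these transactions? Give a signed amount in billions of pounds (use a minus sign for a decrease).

Asset sale (to non-banks) £412 billion: reserves −£412B, deposits −£412B.
FX sale £454 billion: reserves −£454B, deposits 0.
Currency deposit £366.5 billion: reserves +£366.5B, deposits +£366.5B.
Totals: Δreserves = −£499.5B, Δdeposits = −£45.5B.
Δrequired reserves = 12% × −£45.5B = −£5.46B.
Δexcess reserves = Δreserves − Δrequired = −£499.5B − (−£5.46B) = -£494.04 billion.

-£494.04 billion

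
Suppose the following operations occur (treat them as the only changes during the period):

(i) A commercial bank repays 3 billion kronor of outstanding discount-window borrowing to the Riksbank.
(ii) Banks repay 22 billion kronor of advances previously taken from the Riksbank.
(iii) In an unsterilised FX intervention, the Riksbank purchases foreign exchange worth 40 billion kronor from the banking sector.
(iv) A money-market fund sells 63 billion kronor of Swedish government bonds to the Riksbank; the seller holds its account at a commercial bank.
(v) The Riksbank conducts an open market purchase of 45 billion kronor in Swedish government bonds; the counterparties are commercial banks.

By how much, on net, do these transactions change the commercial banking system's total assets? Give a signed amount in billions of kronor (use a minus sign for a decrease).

+38 billion

Riksbank balance sheet:
  Assets:      Securities +108B, Loans to banks −25B, Foreign assets +40B
  Liabilities: Bank reserves +123B
Commercial banking system:
  Assets:      Reserves at CB +123B, Securities −45B, Foreign assets −40B
  Liabilities: Checkable deposits +63B, Borrowings from CB −25B
Change in total bank assets = +38 billion.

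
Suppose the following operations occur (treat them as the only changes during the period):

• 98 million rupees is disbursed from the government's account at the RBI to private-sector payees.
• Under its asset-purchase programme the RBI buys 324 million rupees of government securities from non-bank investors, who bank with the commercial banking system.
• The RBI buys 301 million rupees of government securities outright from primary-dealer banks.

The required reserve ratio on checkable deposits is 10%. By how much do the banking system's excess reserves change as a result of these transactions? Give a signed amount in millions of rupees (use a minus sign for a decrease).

+680.8 million

Government spending 98 million rupees: reserves +98M, deposits +98M.
Asset purchase (from non-banks) 324 million rupees: reserves +324M, deposits +324M.
OMO purchase (from banks) 301 million rupees: reserves +301M, deposits 0.
Totals: Δreserves = +723M, Δdeposits = +422M.
Δrequired reserves = 10% × +422M = +42.2M.
Δexcess reserves = Δreserves − Δrequired = +723M − (+42.2M) = +680.8 million.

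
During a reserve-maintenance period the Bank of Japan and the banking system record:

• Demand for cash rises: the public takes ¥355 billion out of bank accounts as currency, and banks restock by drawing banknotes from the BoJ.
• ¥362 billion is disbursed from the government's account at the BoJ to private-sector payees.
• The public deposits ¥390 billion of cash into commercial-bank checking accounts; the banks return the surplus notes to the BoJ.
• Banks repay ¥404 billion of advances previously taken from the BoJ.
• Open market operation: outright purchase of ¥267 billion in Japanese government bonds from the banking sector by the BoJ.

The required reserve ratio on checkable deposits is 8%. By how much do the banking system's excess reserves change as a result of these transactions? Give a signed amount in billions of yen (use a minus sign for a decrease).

+¥228.24 billion

Currency withdrawal ¥355 billion: reserves −¥355B, deposits −¥355B.
Government spending ¥362 billion: reserves +¥362B, deposits +¥362B.
Currency deposit ¥390 billion: reserves +¥390B, deposits +¥390B.
Discount-window repayment ¥404 billion: reserves −¥404B, deposits 0.
OMO purchase (from banks) ¥267 billion: reserves +¥267B, deposits 0.
Totals: Δreserves = +¥260B, Δdeposits = +¥397B.
Δrequired reserves = 8% × +¥397B = +¥31.76B.
Δexcess reserves = Δreserves − Δrequired = +¥260B − (+¥31.76B) = +¥228.24 billion.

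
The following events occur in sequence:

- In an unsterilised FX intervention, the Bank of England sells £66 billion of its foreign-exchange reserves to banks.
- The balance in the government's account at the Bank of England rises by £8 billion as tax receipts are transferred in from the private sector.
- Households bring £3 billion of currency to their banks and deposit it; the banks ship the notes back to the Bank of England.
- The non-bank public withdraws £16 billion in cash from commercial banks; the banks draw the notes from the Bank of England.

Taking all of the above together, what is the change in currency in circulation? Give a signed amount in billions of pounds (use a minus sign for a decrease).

FX sale £66 billion: no currency enters or leaves circulation → 0.
Government account inflow £8 billion: no currency enters or leaves circulation → 0.
Currency deposit £3 billion: notes return to the central bank → −£3B.
Currency withdrawal £16 billion: notes leave the central bank → +£16B.
Net: 0 + 0 − 3 + 16 = +£13 billion.

+£13 billion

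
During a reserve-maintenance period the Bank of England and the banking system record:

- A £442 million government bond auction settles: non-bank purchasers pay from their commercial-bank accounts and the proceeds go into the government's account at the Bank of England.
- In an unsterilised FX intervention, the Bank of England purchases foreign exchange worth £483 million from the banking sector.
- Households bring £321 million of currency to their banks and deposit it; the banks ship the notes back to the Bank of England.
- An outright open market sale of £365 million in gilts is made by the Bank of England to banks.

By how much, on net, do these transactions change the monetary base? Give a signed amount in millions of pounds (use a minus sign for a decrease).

Government account inflow £442 million: reserves shift to a non-base liability → −£442M.
FX purchase £483 million: Bank of England balance sheet expands → +£483M.
Currency deposit £321 million: just a shift between currency and reserves — both are base money → 0.
OMO sale (to banks) £365 million: Bank of England balance sheet contracts → −£365M.
Net: −442 + 483 + 0 − 365 = -£324 million.

-£324 million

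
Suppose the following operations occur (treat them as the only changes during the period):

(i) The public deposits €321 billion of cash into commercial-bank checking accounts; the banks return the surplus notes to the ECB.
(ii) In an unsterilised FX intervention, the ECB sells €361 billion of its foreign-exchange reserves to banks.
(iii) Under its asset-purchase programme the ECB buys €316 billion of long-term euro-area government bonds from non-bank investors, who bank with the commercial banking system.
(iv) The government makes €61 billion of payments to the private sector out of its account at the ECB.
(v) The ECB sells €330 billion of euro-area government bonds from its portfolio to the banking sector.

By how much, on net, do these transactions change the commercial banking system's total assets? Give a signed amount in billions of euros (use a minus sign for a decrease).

ECB balance sheet:
  Assets:      Securities −€14B, Foreign assets −€361B
  Liabilities: Bank reserves +€7B, Currency in circulation −€321B, Government deposits −€61B
Commercial banking system:
  Assets:      Reserves at CB +€7B, Securities +€330B, Foreign assets +€361B
  Liabilities: Checkable deposits +€698B
Change in total bank assets = +€698 billion.

+€698 billion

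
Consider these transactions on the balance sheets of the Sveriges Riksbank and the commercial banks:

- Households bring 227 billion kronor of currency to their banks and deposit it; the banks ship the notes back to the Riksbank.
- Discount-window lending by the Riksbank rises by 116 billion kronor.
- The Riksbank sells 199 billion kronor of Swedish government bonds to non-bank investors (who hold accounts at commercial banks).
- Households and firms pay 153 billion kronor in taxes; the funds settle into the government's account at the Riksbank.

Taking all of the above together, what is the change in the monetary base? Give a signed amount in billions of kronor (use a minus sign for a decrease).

Currency deposit 227 billion kronor: just a shift between currency and reserves — both are base money → 0.
Discount-window loan 116 billion kronor: Riksbank balance sheet expands → +116B.
Asset sale (to non-banks) 199 billion kronor: Riksbank balance sheet contracts → −199B.
Government account inflow 153 billion kronor: reserves shift to a non-base liability → −153B.
Net: 0 + 116 − 199 − 153 = -236 billion.

-236 billion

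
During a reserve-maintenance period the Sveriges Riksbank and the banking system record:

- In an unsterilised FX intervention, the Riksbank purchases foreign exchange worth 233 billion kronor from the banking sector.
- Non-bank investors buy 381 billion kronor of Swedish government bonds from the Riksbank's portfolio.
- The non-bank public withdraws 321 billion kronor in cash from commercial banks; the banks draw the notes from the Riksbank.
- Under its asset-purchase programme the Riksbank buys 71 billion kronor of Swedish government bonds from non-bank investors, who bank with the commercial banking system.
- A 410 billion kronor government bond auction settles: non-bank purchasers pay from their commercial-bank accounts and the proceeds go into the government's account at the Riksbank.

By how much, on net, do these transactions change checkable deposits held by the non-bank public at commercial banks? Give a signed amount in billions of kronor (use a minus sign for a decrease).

FX purchase 233 billion kronor: the counterparty is a bank, so public deposits are unchanged → 0.
Asset sale (to non-banks) 381 billion kronor: non-bank counterparties' bank balances fall → −381B.
Currency withdrawal 321 billion kronor: non-bank counterparties' bank balances fall → −321B.
Asset purchase (from non-banks) 71 billion kronor: non-bank counterparties' bank balances rise → +71B.
Government account inflow 410 billion kronor: non-bank counterparties' bank balances fall → −410B.
Net: 0 − 381 − 321 + 71 − 410 = -1041 billion.

-1041 billion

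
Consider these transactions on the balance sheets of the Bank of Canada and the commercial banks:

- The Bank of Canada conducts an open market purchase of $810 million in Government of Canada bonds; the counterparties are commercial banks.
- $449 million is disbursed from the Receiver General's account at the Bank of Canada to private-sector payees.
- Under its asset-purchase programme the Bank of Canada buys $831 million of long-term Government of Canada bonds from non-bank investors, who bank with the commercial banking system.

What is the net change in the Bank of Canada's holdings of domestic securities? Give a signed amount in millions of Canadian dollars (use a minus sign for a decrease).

+$1641 million

Bank of Canada balance sheet:
  Assets:      Securities +$1641M
  Liabilities: Bank reserves +$2090M, Government deposits −$449M
So the change in the Bank of Canada's holdings of domestic securities is +$1641 million.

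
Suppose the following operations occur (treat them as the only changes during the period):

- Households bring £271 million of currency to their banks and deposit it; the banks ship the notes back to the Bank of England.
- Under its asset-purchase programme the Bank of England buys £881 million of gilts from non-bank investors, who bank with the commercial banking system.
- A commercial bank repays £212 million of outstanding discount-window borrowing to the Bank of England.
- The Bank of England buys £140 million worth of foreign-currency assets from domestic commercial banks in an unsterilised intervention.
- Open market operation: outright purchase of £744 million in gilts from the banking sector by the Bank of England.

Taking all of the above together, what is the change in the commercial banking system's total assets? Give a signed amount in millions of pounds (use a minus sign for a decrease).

+£940 million

Currency deposit £271 million: bank balance sheets expand → +£271M.
Asset purchase (from non-banks) £881 million: bank balance sheets expand → +£881M.
Discount-window repayment £212 million: bank balance sheets shrink → −£212M.
FX purchase £140 million: just an asset swap on bank balance sheets → 0.
OMO purchase (from banks) £744 million: just an asset swap on bank balance sheets → 0.
Net: 271 + 881 − 212 + 0 + 0 = +£940 million.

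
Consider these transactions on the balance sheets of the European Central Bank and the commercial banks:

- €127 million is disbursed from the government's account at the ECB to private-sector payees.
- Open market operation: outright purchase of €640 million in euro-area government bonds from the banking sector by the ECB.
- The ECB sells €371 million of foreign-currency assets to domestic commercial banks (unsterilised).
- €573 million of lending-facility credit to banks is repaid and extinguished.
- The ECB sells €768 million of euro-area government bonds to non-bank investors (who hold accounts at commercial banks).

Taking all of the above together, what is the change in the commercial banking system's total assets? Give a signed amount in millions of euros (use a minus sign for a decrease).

Government spending €127 million: bank balance sheets expand → +€127M.
OMO purchase (from banks) €640 million: just an asset swap on bank balance sheets → 0.
FX sale €371 million: just an asset swap on bank balance sheets → 0.
Discount-window repayment €573 million: bank balance sheets shrink → −€573M.
Asset sale (to non-banks) €768 million: bank balance sheets shrink → −€768M.
Net: 127 + 0 + 0 − 573 − 768 = -€1214 million.

-€1214 million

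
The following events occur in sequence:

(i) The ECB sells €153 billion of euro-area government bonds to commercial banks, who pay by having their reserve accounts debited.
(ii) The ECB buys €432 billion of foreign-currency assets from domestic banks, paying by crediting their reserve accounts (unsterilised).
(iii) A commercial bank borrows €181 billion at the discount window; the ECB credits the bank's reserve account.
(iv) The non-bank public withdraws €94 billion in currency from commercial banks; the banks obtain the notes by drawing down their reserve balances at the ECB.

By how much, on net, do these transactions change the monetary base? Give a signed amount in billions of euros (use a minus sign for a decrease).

OMO sale (to banks) €153 billion: ECB balance sheet contracts → −€153B.
FX purchase €432 billion: ECB balance sheet expands → +€432B.
Discount-window loan €181 billion: ECB balance sheet expands → +€181B.
Currency withdrawal €94 billion: just a shift between currency and reserves — both are base money → 0.
Net: −153 + 432 + 181 + 0 = +€460 billion.

+€460 billion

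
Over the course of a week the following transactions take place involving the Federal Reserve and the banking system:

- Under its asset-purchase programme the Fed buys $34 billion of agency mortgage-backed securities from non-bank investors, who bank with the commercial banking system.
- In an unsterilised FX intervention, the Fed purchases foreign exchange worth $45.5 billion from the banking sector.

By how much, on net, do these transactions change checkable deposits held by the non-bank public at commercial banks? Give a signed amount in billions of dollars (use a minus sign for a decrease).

Fed balance sheet:
  Assets:      Securities +$34B, Foreign assets +$45.5B
  Liabilities: Bank reserves +$79.5B
Commercial banking system:
  Assets:      Reserves at CB +$79.5B, Foreign assets −$45.5B
  Liabilities: Checkable deposits +$34B
So the change in checkable deposits held by the non-bank public at commercial banks is +$34 billion.

+$34 billion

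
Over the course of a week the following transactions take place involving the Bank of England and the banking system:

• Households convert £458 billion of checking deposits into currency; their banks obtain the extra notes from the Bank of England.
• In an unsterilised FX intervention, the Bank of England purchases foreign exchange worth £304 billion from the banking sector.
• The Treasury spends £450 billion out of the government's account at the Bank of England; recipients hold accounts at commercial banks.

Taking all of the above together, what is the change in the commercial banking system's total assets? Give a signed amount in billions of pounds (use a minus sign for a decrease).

Currency withdrawal £458 billion: bank balance sheets shrink → −£458B.
FX purchase £304 billion: just an asset swap on bank balance sheets → 0.
Government spending £450 billion: bank balance sheets expand → +£450B.
Net: −458 + 0 + 450 = -£8 billion.

-£8 billion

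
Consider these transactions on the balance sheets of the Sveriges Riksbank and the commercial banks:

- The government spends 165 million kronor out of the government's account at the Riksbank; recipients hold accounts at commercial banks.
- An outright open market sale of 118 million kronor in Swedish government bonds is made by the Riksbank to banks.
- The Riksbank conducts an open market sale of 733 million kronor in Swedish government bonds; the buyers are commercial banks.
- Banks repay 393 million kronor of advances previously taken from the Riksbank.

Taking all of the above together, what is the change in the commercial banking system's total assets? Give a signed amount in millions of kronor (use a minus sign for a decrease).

-228 million

Riksbank balance sheet:
  Assets:      Securities −851M, Loans to banks −393M
  Liabilities: Bank reserves −1079M, Government deposits −165M
Commercial banking system:
  Assets:      Reserves at CB −1079M, Securities +851M
  Liabilities: Checkable deposits +165M, Borrowings from CB −393M
Change in total bank assets = -228 million.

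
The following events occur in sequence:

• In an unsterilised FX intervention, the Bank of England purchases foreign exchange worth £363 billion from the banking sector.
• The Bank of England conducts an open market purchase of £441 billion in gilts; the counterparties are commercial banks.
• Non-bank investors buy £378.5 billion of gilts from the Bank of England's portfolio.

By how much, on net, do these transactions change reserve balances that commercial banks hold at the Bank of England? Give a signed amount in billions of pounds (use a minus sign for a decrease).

+£425.5 billion

Bank of England balance sheet:
  Assets:      Securities +£62.5B, Foreign assets +£363B
  Liabilities: Bank reserves +£425.5B
Commercial banking system:
  Assets:      Reserves at CB +£425.5B, Securities −£441B, Foreign assets −£363B
  Liabilities: Checkable deposits −£378.5B
So the change in reserve balances that commercial banks hold at the Bank of England is +£425.5 billion.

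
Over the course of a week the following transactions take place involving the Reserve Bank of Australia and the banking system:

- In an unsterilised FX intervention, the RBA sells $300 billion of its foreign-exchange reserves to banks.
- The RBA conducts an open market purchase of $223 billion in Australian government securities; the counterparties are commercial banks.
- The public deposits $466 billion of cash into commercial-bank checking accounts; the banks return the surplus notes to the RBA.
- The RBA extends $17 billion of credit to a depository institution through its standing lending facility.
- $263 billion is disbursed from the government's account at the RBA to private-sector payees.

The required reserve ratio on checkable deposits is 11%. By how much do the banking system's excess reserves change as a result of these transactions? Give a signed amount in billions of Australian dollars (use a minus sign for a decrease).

+$588.81 billion

FX sale $300 billion: reserves −$300B, deposits 0.
OMO purchase (from banks) $223 billion: reserves +$223B, deposits 0.
Currency deposit $466 billion: reserves +$466B, deposits +$466B.
Discount-window loan $17 billion: reserves +$17B, deposits 0.
Government spending $263 billion: reserves +$263B, deposits +$263B.
Totals: Δreserves = +$669B, Δdeposits = +$729B.
Δrequired reserves = 11% × +$729B = +$80.19B.
Δexcess reserves = Δreserves − Δrequired = +$669B − (+$80.19B) = +$588.81 billion.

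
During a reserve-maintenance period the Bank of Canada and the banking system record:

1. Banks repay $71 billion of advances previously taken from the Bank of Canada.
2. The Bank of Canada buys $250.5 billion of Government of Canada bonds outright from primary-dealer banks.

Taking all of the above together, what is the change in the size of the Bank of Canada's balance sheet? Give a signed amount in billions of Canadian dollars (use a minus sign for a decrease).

+$179.5 billion

Discount-window repayment $71 billion: a Bank of Canada asset is shed → −$71B.
OMO purchase (from banks) $250.5 billion: a Bank of Canada asset is acquired → +$250.5B.
Net: −71 + 250.5 = +$179.5 billion.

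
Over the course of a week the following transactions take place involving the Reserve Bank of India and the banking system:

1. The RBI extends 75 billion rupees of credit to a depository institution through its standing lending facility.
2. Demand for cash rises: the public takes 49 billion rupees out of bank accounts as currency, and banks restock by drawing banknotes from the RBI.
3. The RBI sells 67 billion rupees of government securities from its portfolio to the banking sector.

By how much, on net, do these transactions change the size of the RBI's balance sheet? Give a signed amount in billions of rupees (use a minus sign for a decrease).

RBI balance sheet:
  Assets:      Securities −67B, Loans to banks +75B
  Liabilities: Bank reserves −41B, Currency in circulation +49B
Change in total RBI assets = +8 billion.

+8 billion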